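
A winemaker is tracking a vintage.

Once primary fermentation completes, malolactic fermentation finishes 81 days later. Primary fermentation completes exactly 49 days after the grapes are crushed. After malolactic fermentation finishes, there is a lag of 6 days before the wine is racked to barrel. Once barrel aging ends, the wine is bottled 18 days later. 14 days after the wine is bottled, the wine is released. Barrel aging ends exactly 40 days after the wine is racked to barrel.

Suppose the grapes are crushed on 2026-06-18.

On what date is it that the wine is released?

2027-01-12

The grapes are crushed: Jun 18, 2026.
Primary fermentation completes: Jun 18, 2026 + 49 days = Aug 6, 2026.
Malolactic fermentation finishes: Aug 6, 2026 + 81 days = Oct 26, 2026.
The wine is racked to barrel: Oct 26, 2026 + 6 days = Nov 1, 2026.
Barrel aging ends: Nov 1, 2026 + 40 days = Dec 11, 2026.
The wine is bottled: Dec 11, 2026 + 18 days = Dec 29, 2026.
The wine is released: Dec 29, 2026 + 14 days = Jan 12, 2027.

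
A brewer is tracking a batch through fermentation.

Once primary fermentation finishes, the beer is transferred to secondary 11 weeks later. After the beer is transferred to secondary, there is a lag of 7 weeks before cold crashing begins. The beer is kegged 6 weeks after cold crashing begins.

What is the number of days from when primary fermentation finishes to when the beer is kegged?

168 days

Causal path: primary fermentation finishes → the beer is transferred to secondary → cold crashing begins → the beer is kegged.
Total delay along the path: 11 + 7 + 6 weeks = 24 weeks = 168 days.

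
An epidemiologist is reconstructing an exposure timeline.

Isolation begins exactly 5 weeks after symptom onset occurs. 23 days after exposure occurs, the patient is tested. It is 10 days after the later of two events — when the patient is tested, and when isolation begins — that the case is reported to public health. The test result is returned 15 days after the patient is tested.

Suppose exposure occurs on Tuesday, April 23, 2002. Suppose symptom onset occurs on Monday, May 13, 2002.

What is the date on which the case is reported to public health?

Thursday, June 27, 2002

Exposure occurs: Apr 23, 2002.
The patient is tested: Apr 23, 2002 + 23 days = May 16, 2002.
Symptom onset occurs: May 13, 2002.
Isolation begins: May 13, 2002 + 5 weeks = Jun 17, 2002.
Both prerequisites met — the patient is tested (May 16, 2002), isolation begins (Jun 17, 2002); the later is Jun 17, 2002.
The case is reported to public health: Jun 17, 2002 + 10 days = Jun 27, 2002.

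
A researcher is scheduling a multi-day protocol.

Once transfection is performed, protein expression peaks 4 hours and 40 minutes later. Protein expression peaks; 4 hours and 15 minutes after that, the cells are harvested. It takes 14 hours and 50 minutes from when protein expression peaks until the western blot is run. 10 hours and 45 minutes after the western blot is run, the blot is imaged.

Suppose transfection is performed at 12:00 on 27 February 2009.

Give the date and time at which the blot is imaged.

18:15 on 28 February 2009

Transfection is performed: 12:00 Feb 27, 2009.
Protein expression peaks: 12:00 Feb 27, 2009 + 4h40m = 16:40 Feb 27, 2009.
The western blot is run: 16:40 Feb 27, 2009 + 14h50m = 07:30 Feb 28, 2009.
The blot is imaged: 07:30 Feb 28, 2009 + 10h45m = 18:15 Feb 28, 2009.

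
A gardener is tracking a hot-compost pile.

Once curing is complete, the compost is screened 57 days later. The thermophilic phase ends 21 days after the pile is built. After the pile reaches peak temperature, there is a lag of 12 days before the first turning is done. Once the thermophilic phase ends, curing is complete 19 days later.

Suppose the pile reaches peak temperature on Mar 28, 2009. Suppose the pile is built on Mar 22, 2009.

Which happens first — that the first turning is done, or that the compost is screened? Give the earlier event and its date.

The first turning is done — Apr 9, 2009

The pile reaches peak temperature: Mar 28, 2009.
The first turning is done: Mar 28, 2009 + 12 days = Apr 9, 2009.
The pile is built: Mar 22, 2009.
The thermophilic phase ends: Mar 22, 2009 + 21 days = Apr 12, 2009.
Curing is complete: Apr 12, 2009 + 19 days = May 1, 2009.
The compost is screened: May 1, 2009 + 57 days = Jun 27, 2009.
Comparing: the first turning is done on Apr 9, 2009 vs the compost is screened on Jun 27, 2009. Earlier: the first turning is done.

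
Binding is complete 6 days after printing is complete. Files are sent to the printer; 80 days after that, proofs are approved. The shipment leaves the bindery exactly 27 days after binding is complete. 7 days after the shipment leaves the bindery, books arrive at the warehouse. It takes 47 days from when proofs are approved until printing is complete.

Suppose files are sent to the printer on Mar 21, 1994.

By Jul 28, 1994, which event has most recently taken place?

Printing is complete

Files are sent to the printer: Mar 21, 1994.
Proofs are approved: Mar 21, 1994 + 80 days = Jun 9, 1994.
Printing is complete: Jun 9, 1994 + 47 days = Jul 26, 1994.
Binding is complete: Jul 26, 1994 + 6 days = Aug 1, 1994.
The shipment leaves the bindery: Aug 1, 1994 + 27 days = Aug 28, 1994.
Books arrive at the warehouse: Aug 28, 1994 + 7 days = Sep 4, 1994.
Jul 28, 1994 falls between when printing is complete (Jul 26, 1994) and when binding is complete (Aug 1, 1994).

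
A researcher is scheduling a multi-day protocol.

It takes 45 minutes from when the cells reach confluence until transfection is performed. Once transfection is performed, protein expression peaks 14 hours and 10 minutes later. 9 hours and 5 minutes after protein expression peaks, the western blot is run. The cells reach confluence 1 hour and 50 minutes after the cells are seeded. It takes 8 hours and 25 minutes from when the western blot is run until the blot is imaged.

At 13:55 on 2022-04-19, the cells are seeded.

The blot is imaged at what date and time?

00:10 on 2022-04-21

The cells are seeded: 13:55 Apr 19, 2022.
The cells reach confluence: 13:55 Apr 19, 2022 + 1h50m = 15:45 Apr 19, 2022.
Transfection is performed: 15:45 Apr 19, 2022 + 45m = 16:30 Apr 19, 2022.
Protein expression peaks: 16:30 Apr 19, 2022 + 14h10m = 06:40 Apr 20, 2022.
The western blot is run: 06:40 Apr 20, 2022 + 9h05m = 15:45 Apr 20, 2022.
The blot is imaged: 15:45 Apr 20, 2022 + 8h25m = 00:10 Apr 21, 2022.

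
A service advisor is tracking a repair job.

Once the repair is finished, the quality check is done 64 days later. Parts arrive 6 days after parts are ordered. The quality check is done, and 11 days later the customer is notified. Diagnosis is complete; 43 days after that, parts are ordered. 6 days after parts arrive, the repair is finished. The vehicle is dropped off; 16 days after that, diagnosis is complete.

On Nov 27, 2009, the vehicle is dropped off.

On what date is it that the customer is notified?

Apr 22, 2010

The vehicle is dropped off: Nov 27, 2009.
Diagnosis is complete: Nov 27, 2009 + 16 days = Dec 13, 2009.
Parts are ordered: Dec 13, 2009 + 43 days = Jan 25, 2010.
Parts arrive: Jan 25, 2010 + 6 days = Jan 31, 2010.
The repair is finished: Jan 31, 2010 + 6 days = Feb 6, 2010.
The quality check is done: Feb 6, 2010 + 64 days = Apr 11, 2010.
The customer is notified: Apr 11, 2010 + 11 days = Apr 22, 2010.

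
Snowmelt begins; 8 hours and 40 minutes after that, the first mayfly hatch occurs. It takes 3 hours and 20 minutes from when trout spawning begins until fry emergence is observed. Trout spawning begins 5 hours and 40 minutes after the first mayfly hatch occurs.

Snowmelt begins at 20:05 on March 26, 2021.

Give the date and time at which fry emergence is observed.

13:45 on March 27, 2021

Snowmelt begins: 20:05 Mar 26, 2021.
The first mayfly hatch occurs: 20:05 Mar 26, 2021 + 8h40m = 04:45 Mar 27, 2021.
Trout spawning begins: 04:45 Mar 27, 2021 + 5h40m = 10:25 Mar 27, 2021.
Fry emergence is observed: 10:25 Mar 27, 2021 + 3h20m = 13:45 Mar 27, 2021.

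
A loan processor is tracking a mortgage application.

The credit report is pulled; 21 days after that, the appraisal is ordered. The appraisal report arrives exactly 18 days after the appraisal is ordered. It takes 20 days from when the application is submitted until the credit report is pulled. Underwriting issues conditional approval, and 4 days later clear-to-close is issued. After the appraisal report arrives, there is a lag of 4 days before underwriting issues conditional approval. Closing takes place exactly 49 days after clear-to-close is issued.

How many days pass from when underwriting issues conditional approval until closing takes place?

53 days

Causal path: underwriting issues conditional approval → clear-to-close is issued → closing takes place.
Total delay along the path: 4 + 49 = 53 days.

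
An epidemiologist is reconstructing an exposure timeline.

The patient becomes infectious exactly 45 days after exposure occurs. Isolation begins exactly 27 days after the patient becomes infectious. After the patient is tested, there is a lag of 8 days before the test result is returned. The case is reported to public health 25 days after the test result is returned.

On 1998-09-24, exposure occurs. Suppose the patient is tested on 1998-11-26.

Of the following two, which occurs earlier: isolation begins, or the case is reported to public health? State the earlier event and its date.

Exposure occurs: Sep 24, 1998.
The patient becomes infectious: Sep 24, 1998 + 45 days = Nov 8, 1998.
Isolation begins: Nov 8, 1998 + 27 days = Dec 5, 1998.
The patient is tested: Nov 26, 1998.
The test result is returned: Nov 26, 1998 + 8 days = Dec 4, 1998.
The case is reported to public health: Dec 4, 1998 + 25 days = Dec 29, 1998.
Comparing: isolation begins on Dec 5, 1998 vs the case is reported to public health on Dec 29, 1998. Earlier: isolation begins.

Isolation begins — 1998-12-05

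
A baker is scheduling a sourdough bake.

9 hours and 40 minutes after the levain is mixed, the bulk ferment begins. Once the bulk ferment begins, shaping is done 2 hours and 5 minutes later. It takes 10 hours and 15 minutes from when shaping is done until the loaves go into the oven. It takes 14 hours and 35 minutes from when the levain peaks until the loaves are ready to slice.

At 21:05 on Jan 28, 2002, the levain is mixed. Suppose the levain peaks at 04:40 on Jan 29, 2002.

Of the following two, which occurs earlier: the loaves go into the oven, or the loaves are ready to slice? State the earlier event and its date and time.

The loaves go into the oven — 19:05 on Jan 29, 2002

The levain is mixed: 21:05 Jan 28, 2002.
The bulk ferment begins: 21:05 Jan 28, 2002 + 9h40m = 06:45 Jan 29, 2002.
Shaping is done: 06:45 Jan 29, 2002 + 2h05m = 08:50 Jan 29, 2002.
The loaves go into the oven: 08:50 Jan 29, 2002 + 10h15m = 19:05 Jan 29, 2002.
The levain peaks: 04:40 Jan 29, 2002.
The loaves are ready to slice: 04:40 Jan 29, 2002 + 14h35m = 19:15 Jan 29, 2002.
Comparing: the loaves go into the oven at 19:05 Jan 29, 2002 vs the loaves are ready to slice at 19:15 Jan 29, 2002. Earlier: the loaves go into the oven.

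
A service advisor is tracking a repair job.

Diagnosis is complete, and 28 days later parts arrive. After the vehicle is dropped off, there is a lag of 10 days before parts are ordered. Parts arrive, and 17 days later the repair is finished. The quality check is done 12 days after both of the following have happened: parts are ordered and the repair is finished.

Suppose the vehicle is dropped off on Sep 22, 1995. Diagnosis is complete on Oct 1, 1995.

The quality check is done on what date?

Nov 27, 1995

The vehicle is dropped off: Sep 22, 1995.
Parts are ordered: Sep 22, 1995 + 10 days = Oct 2, 1995.
Diagnosis is complete: Oct 1, 1995.
Parts arrive: Oct 1, 1995 + 28 days = Oct 29, 1995.
The repair is finished: Oct 29, 1995 + 17 days = Nov 15, 1995.
Both prerequisites met — parts are ordered (Oct 2, 1995), the repair is finished (Nov 15, 1995); the later is Nov 15, 1995.
The quality check is done: Nov 15, 1995 + 12 days = Nov 27, 1995.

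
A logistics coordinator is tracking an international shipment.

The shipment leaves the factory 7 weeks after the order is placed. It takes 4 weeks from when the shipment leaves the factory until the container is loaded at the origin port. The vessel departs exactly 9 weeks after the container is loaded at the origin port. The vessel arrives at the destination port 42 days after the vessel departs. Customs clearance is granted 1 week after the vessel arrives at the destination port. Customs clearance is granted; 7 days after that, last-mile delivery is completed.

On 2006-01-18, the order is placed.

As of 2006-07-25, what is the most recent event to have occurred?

The order is placed: Jan 18, 2006.
The shipment leaves the factory: Jan 18, 2006 + 7 weeks = Mar 8, 2006.
The container is loaded at the origin port: Mar 8, 2006 + 4 weeks = Apr 5, 2006.
The vessel departs: Apr 5, 2006 + 9 weeks = Jun 7, 2006.
The vessel arrives at the destination port: Jun 7, 2006 + 42 days = Jul 19, 2006.
Customs clearance is granted: Jul 19, 2006 + 1 week = Jul 26, 2006.
Last-mile delivery is completed: Jul 26, 2006 + 7 days = Aug 2, 2006.
Jul 25, 2006 falls between when the vessel arrives at the destination port (Jul 19, 2006) and when customs clearance is granted (Jul 26, 2006).

The vessel arrives at the destination port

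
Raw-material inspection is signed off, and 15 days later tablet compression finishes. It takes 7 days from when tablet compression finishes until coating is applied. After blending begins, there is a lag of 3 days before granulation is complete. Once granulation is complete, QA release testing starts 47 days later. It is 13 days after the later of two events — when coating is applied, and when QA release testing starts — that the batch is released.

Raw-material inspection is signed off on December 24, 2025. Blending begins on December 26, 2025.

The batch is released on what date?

February 27, 2026

Raw-material inspection is signed off: Dec 24, 2025.
Tablet compression finishes: Dec 24, 2025 + 15 days = Jan 8, 2026.
Coating is applied: Jan 8, 2026 + 7 days = Jan 15, 2026.
Blending begins: Dec 26, 2025.
Granulation is complete: Dec 26, 2025 + 3 days = Dec 29, 2025.
QA release testing starts: Dec 29, 2025 + 47 days = Feb 14, 2026.
Both prerequisites met — coating is applied (Jan 15, 2026), QA release testing starts (Feb 14, 2026); the later is Feb 14, 2026.
The batch is released: Feb 14, 2026 + 13 days = Feb 27, 2026.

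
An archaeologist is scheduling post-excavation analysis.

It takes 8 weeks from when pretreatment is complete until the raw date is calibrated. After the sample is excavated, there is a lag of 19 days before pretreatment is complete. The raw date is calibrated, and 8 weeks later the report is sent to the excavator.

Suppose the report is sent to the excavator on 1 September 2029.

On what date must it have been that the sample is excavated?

The report is sent to the excavator: Sep 1, 2029.
The raw date is calibrated: Sep 1, 2029 − 8 weeks = Jul 7, 2029.
Pretreatment is complete: Jul 7, 2029 − 8 weeks = May 12, 2029.
The sample is excavated: May 12, 2029 − 19 days = Apr 23, 2029.

23 April 2029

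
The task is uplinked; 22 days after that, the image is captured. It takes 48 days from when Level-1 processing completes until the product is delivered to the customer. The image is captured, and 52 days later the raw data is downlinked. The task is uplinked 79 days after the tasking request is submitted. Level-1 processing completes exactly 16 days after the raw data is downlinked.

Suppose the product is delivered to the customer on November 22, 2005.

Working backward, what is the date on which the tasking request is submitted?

The product is delivered to the customer: Nov 22, 2005.
Level-1 processing completes: Nov 22, 2005 − 48 days = Oct 5, 2005.
The raw data is downlinked: Oct 5, 2005 − 16 days = Sep 19, 2005.
The image is captured: Sep 19, 2005 − 52 days = Jul 29, 2005.
The task is uplinked: Jul 29, 2005 − 22 days = Jul 7, 2005.
The tasking request is submitted: Jul 7, 2005 − 79 days = Apr 19, 2005.

April 19, 2005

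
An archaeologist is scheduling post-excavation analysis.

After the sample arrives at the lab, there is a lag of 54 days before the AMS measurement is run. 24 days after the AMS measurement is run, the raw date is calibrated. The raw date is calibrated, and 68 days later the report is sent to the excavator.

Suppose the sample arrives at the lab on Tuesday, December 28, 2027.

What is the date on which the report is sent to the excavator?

Monday, May 22, 2028

The sample arrives at the lab: Dec 28, 2027.
The AMS measurement is run: Dec 28, 2027 + 54 days = Feb 20, 2028.
The raw date is calibrated: Feb 20, 2028 + 24 days = Mar 15, 2028.
The report is sent to the excavator: Mar 15, 2028 + 68 days = May 22, 2028.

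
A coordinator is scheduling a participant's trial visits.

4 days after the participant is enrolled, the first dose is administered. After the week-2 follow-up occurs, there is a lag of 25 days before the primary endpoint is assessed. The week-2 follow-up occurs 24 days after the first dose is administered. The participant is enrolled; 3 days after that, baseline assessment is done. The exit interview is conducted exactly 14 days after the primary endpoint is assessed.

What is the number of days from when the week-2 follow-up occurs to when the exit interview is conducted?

39 days

Causal path: the week-2 follow-up occurs → the primary endpoint is assessed → the exit interview is conducted.
Total delay along the path: 25 + 14 = 39 days.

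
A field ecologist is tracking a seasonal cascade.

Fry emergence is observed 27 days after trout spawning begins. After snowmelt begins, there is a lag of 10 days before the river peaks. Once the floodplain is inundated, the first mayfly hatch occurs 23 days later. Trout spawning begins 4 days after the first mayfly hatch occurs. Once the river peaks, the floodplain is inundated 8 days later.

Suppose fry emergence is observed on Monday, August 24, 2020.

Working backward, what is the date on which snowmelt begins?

Fry emergence is observed: Aug 24, 2020.
Trout spawning begins: Aug 24, 2020 − 27 days = Jul 28, 2020.
The first mayfly hatch occurs: Jul 28, 2020 − 4 days = Jul 24, 2020.
The floodplain is inundated: Jul 24, 2020 − 23 days = Jul 1, 2020.
The river peaks: Jul 1, 2020 − 8 days = Jun 23, 2020.
Snowmelt begins: Jun 23, 2020 − 10 days = Jun 13, 2020.

Saturday, June 13, 2020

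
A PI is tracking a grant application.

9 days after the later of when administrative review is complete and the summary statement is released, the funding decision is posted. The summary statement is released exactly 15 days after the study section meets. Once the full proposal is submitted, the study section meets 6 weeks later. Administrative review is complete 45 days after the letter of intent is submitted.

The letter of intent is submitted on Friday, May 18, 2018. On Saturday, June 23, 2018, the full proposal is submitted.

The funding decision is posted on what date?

The letter of intent is submitted: May 18, 2018.
Administrative review is complete: May 18, 2018 + 45 days = Jul 2, 2018.
The full proposal is submitted: Jun 23, 2018.
The study section meets: Jun 23, 2018 + 6 weeks = Aug 4, 2018.
The summary statement is released: Aug 4, 2018 + 15 days = Aug 19, 2018.
Both prerequisites met — administrative review is complete (Jul 2, 2018), the summary statement is released (Aug 19, 2018); the later is Aug 19, 2018.
The funding decision is posted: Aug 19, 2018 + 9 days = Aug 28, 2018.

Tuesday, August 28, 2018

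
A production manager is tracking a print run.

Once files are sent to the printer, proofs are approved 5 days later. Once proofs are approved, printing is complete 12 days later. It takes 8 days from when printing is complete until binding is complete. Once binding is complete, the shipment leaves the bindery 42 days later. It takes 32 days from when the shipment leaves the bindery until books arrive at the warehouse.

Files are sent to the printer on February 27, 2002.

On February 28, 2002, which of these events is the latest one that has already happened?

Files are sent to the printer

Files are sent to the printer: Feb 27, 2002.
Proofs are approved: Feb 27, 2002 + 5 days = Mar 4, 2002.
Printing is complete: Mar 4, 2002 + 12 days = Mar 16, 2002.
Binding is complete: Mar 16, 2002 + 8 days = Mar 24, 2002.
The shipment leaves the bindery: Mar 24, 2002 + 42 days = May 5, 2002.
Books arrive at the warehouse: May 5, 2002 + 32 days = Jun 6, 2002.
Feb 28, 2002 falls between when files are sent to the printer (Feb 27, 2002) and when proofs are approved (Mar 4, 2002).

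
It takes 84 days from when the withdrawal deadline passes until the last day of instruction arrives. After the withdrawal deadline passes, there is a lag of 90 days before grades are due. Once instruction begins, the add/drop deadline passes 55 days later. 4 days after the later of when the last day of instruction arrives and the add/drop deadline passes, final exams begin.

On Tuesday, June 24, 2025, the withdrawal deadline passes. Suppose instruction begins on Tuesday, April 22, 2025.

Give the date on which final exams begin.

The withdrawal deadline passes: Jun 24, 2025.
The last day of instruction arrives: Jun 24, 2025 + 84 days = Sep 16, 2025.
Instruction begins: Apr 22, 2025.
The add/drop deadline passes: Apr 22, 2025 + 55 days = Jun 16, 2025.
Both prerequisites met — the last day of instruction arrives (Sep 16, 2025), the add/drop deadline passes (Jun 16, 2025); the later is Sep 16, 2025.
Final exams begin: Sep 16, 2025 + 4 days = Sep 20, 2025.

Saturday, September 20, 2025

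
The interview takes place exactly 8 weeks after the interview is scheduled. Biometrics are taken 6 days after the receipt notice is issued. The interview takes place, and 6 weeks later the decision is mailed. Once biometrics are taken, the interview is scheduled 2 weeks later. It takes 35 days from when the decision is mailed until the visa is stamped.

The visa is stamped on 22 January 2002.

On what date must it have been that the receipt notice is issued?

The visa is stamped: Jan 22, 2002.
The decision is mailed: Jan 22, 2002 − 35 days = Dec 18, 2001.
The interview takes place: Dec 18, 2001 − 6 weeks = Nov 6, 2001.
The interview is scheduled: Nov 6, 2001 − 8 weeks = Sep 11, 2001.
Biometrics are taken: Sep 11, 2001 − 2 weeks = Aug 28, 2001.
The receipt notice is issued: Aug 28, 2001 − 6 days = Aug 22, 2001.

22 August 2001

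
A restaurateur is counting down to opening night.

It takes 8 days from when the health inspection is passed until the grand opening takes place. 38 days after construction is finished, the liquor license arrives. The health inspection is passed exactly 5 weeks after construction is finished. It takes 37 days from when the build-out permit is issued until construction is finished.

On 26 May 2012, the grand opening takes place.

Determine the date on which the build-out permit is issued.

The grand opening takes place: May 26, 2012.
The health inspection is passed: May 26, 2012 − 8 days = May 18, 2012.
Construction is finished: May 18, 2012 − 5 weeks = Apr 13, 2012.
The build-out permit is issued: Apr 13, 2012 − 37 days = Mar 7, 2012.

7 March 2012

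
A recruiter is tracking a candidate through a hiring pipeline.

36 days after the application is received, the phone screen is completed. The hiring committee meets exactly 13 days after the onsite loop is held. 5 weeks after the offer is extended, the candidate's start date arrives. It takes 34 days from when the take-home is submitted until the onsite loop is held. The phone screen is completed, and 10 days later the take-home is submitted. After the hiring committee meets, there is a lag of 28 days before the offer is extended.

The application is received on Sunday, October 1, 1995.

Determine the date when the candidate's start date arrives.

The application is received: Oct 1, 1995.
The phone screen is completed: Oct 1, 1995 + 36 days = Nov 6, 1995.
The take-home is submitted: Nov 6, 1995 + 10 days = Nov 16, 1995.
The onsite loop is held: Nov 16, 1995 + 34 days = Dec 20, 1995.
The hiring committee meets: Dec 20, 1995 + 13 days = Jan 2, 1996.
The offer is extended: Jan 2, 1996 + 28 days = Jan 30, 1996.
The candidate's start date arrives: Jan 30, 1996 + 5 weeks = Mar 5, 1996.

Tuesday, March 5, 1996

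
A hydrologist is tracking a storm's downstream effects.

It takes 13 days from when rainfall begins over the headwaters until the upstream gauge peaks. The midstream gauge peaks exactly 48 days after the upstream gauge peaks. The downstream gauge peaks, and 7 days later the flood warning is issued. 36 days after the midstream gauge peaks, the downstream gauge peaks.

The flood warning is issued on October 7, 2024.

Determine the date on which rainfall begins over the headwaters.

June 25, 2024

The flood warning is issued: Oct 7, 2024.
The downstream gauge peaks: Oct 7, 2024 − 7 days = Sep 30, 2024.
The midstream gauge peaks: Sep 30, 2024 − 36 days = Aug 25, 2024.
The upstream gauge peaks: Aug 25, 2024 − 48 days = Jul 8, 2024.
Rainfall begins over the headwaters: Jul 8, 2024 − 13 days = Jun 25, 2024.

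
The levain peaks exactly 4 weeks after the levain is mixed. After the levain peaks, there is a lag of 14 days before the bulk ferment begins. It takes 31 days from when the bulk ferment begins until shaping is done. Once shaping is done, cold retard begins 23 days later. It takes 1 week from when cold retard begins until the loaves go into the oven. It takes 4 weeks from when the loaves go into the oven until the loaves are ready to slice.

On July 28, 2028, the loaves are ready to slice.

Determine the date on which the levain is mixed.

The loaves are ready to slice: Jul 28, 2028.
The loaves go into the oven: Jul 28, 2028 − 4 weeks = Jun 30, 2028.
Cold retard begins: Jun 30, 2028 − 1 week = Jun 23, 2028.
Shaping is done: Jun 23, 2028 − 23 days = May 31, 2028.
The bulk ferment begins: May 31, 2028 − 31 days = Apr 30, 2028.
The levain peaks: Apr 30, 2028 − 14 days = Apr 16, 2028.
The levain is mixed: Apr 16, 2028 − 4 weeks = Mar 19, 2028.

March 19, 2028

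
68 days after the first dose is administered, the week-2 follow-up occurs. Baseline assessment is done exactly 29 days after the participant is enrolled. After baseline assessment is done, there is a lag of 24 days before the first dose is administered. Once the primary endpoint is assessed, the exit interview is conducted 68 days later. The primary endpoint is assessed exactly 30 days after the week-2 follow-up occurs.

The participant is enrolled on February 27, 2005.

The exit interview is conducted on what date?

October 4, 2005

The participant is enrolled: Feb 27, 2005.
Baseline assessment is done: Feb 27, 2005 + 29 days = Mar 28, 2005.
The first dose is administered: Mar 28, 2005 + 24 days = Apr 21, 2005.
The week-2 follow-up occurs: Apr 21, 2005 + 68 days = Jun 28, 2005.
The primary endpoint is assessed: Jun 28, 2005 + 30 days = Jul 28, 2005.
The exit interview is conducted: Jul 28, 2005 + 68 days = Oct 4, 2005.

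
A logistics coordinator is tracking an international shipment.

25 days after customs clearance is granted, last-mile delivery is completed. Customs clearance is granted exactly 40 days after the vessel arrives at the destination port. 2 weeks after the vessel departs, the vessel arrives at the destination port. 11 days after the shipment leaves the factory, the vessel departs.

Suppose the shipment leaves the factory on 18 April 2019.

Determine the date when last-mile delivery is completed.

17 July 2019

The shipment leaves the factory: Apr 18, 2019.
The vessel departs: Apr 18, 2019 + 11 days = Apr 29, 2019.
The vessel arrives at the destination port: Apr 29, 2019 + 2 weeks = May 13, 2019.
Customs clearance is granted: May 13, 2019 + 40 days = Jun 22, 2019.
Last-mile delivery is completed: Jun 22, 2019 + 25 days = Jul 17, 2019.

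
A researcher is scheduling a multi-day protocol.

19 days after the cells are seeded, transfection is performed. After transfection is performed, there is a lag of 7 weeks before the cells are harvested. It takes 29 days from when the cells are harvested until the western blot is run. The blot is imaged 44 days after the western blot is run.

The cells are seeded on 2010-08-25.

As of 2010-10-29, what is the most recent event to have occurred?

The cells are seeded: Aug 25, 2010.
Transfection is performed: Aug 25, 2010 + 19 days = Sep 13, 2010.
The cells are harvested: Sep 13, 2010 + 7 weeks = Nov 1, 2010.
The western blot is run: Nov 1, 2010 + 29 days = Nov 30, 2010.
The blot is imaged: Nov 30, 2010 + 44 days = Jan 13, 2011.
Oct 29, 2010 falls between when transfection is performed (Sep 13, 2010) and when the cells are harvested (Nov 1, 2010).

Transfection is performed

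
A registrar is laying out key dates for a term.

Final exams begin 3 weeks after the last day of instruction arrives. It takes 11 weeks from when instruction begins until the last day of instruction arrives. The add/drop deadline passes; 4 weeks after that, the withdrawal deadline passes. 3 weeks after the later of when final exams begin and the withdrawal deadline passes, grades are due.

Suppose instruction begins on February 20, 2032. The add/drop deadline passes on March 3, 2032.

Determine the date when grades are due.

Instruction begins: Feb 20, 2032.
The last day of instruction arrives: Feb 20, 2032 + 11 weeks = May 7, 2032.
Final exams begin: May 7, 2032 + 3 weeks = May 28, 2032.
The add/drop deadline passes: Mar 3, 2032.
The withdrawal deadline passes: Mar 3, 2032 + 4 weeks = Mar 31, 2032.
Both prerequisites met — final exams begin (May 28, 2032), the withdrawal deadline passes (Mar 31, 2032); the later is May 28, 2032.
Grades are due: May 28, 2032 + 3 weeks = Jun 18, 2032.

June 18, 2032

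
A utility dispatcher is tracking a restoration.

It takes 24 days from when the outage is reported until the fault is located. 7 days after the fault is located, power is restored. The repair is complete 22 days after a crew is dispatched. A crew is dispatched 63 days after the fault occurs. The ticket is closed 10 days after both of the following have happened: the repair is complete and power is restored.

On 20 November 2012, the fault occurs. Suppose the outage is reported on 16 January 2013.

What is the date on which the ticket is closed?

26 February 2013

The fault occurs: Nov 20, 2012.
A crew is dispatched: Nov 20, 2012 + 63 days = Jan 22, 2013.
The repair is complete: Jan 22, 2013 + 22 days = Feb 13, 2013.
The outage is reported: Jan 16, 2013.
The fault is located: Jan 16, 2013 + 24 days = Feb 9, 2013.
Power is restored: Feb 9, 2013 + 7 days = Feb 16, 2013.
Both prerequisites met — the repair is complete (Feb 13, 2013), power is restored (Feb 16, 2013); the later is Feb 16, 2013.
The ticket is closed: Feb 16, 2013 + 10 days = Feb 26, 2013.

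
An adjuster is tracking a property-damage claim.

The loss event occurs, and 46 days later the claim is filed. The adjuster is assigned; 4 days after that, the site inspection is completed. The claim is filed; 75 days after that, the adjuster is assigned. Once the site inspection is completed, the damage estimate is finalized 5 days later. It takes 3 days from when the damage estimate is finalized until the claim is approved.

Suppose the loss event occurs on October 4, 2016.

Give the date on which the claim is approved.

The loss event occurs: Oct 4, 2016.
The claim is filed: Oct 4, 2016 + 46 days = Nov 19, 2016.
The adjuster is assigned: Nov 19, 2016 + 75 days = Feb 2, 2017.
The site inspection is completed: Feb 2, 2017 + 4 days = Feb 6, 2017.
The damage estimate is finalized: Feb 6, 2017 + 5 days = Feb 11, 2017.
The claim is approved: Feb 11, 2017 + 3 days = Feb 14, 2017.

February 14, 2017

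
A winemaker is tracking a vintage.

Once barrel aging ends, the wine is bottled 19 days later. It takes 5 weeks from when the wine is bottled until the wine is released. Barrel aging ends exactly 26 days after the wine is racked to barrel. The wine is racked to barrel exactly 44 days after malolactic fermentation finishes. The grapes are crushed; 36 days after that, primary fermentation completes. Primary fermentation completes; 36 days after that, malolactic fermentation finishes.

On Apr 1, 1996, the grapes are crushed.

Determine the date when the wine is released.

The grapes are crushed: Apr 1, 1996.
Primary fermentation completes: Apr 1, 1996 + 36 days = May 7, 1996.
Malolactic fermentation finishes: May 7, 1996 + 36 days = Jun 12, 1996.
The wine is racked to barrel: Jun 12, 1996 + 44 days = Jul 26, 1996.
Barrel aging ends: Jul 26, 1996 + 26 days = Aug 21, 1996.
The wine is bottled: Aug 21, 1996 + 19 days = Sep 9, 1996.
The wine is released: Sep 9, 1996 + 5 weeks = Oct 14, 1996.

Oct 14, 1996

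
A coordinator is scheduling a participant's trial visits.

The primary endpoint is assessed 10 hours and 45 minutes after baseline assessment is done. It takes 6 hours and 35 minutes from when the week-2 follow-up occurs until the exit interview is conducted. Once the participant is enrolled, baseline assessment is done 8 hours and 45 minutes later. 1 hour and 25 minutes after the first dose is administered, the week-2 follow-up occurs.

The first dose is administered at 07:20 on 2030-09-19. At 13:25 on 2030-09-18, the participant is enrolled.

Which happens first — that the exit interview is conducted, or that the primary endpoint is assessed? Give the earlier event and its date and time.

The primary endpoint is assessed — 08:55 on 2030-09-19

The first dose is administered: 07:20 Sep 19, 2030.
The week-2 follow-up occurs: 07:20 Sep 19, 2030 + 1h25m = 08:45 Sep 19, 2030.
The exit interview is conducted: 08:45 Sep 19, 2030 + 6h35m = 15:20 Sep 19, 2030.
The participant is enrolled: 13:25 Sep 18, 2030.
Baseline assessment is done: 13:25 Sep 18, 2030 + 8h45m = 22:10 Sep 18, 2030.
The primary endpoint is assessed: 22:10 Sep 18, 2030 + 10h45m = 08:55 Sep 19, 2030.
Comparing: the exit interview is conducted at 15:20 Sep 19, 2030 vs the primary endpoint is assessed at 08:55 Sep 19, 2030. Earlier: the primary endpoint is assessed.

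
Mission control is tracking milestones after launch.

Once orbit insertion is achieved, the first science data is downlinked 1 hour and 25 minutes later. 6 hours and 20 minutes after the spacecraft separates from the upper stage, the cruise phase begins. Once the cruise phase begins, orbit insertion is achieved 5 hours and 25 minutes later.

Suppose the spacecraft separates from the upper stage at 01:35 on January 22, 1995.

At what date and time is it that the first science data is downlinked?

14:45 on January 22, 1995

The spacecraft separates from the upper stage: 01:35 Jan 22, 1995.
The cruise phase begins: 01:35 Jan 22, 1995 + 6h20m = 07:55 Jan 22, 1995.
Orbit insertion is achieved: 07:55 Jan 22, 1995 + 5h25m = 13:20 Jan 22, 1995.
The first science data is downlinked: 13:20 Jan 22, 1995 + 1h25m = 14:45 Jan 22, 1995.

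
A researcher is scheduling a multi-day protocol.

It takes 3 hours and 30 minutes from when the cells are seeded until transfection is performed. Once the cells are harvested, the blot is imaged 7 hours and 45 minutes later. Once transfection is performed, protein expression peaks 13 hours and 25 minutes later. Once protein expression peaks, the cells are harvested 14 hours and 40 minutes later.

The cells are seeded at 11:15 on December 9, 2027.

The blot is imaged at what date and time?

02:35 on December 11, 2027

The cells are seeded: 11:15 Dec 9, 2027.
Transfection is performed: 11:15 Dec 9, 2027 + 3h30m = 14:45 Dec 9, 2027.
Protein expression peaks: 14:45 Dec 9, 2027 + 13h25m = 04:10 Dec 10, 2027.
The cells are harvested: 04:10 Dec 10, 2027 + 14h40m = 18:50 Dec 10, 2027.
The blot is imaged: 18:50 Dec 10, 2027 + 7h45m = 02:35 Dec 11, 2027.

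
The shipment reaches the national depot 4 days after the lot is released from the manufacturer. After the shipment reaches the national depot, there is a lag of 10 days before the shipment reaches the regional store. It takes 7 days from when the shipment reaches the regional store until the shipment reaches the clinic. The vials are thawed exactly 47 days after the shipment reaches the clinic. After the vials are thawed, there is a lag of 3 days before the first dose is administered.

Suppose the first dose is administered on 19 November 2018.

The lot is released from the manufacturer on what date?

9 September 2018

The first dose is administered: Nov 19, 2018.
The vials are thawed: Nov 19, 2018 − 3 days = Nov 16, 2018.
The shipment reaches the clinic: Nov 16, 2018 − 47 days = Sep 30, 2018.
The shipment reaches the regional store: Sep 30, 2018 − 7 days = Sep 23, 2018.
The shipment reaches the national depot: Sep 23, 2018 − 10 days = Sep 13, 2018.
The lot is released from the manufacturer: Sep 13, 2018 − 4 days = Sep 9, 2018.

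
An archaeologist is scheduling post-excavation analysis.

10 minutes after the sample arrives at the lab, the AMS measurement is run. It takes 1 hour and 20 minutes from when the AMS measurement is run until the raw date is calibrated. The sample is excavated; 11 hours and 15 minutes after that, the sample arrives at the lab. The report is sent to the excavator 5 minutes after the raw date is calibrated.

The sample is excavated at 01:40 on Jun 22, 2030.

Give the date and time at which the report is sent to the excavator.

The sample is excavated: 01:40 Jun 22, 2030.
The sample arrives at the lab: 01:40 Jun 22, 2030 + 11h15m = 12:55 Jun 22, 2030.
The AMS measurement is run: 12:55 Jun 22, 2030 + 10m = 13:05 Jun 22, 2030.
The raw date is calibrated: 13:05 Jun 22, 2030 + 1h20m = 14:25 Jun 22, 2030.
The report is sent to the excavator: 14:25 Jun 22, 2030 + 5m = 14:30 Jun 22, 2030.

14:30 on Jun 22, 2030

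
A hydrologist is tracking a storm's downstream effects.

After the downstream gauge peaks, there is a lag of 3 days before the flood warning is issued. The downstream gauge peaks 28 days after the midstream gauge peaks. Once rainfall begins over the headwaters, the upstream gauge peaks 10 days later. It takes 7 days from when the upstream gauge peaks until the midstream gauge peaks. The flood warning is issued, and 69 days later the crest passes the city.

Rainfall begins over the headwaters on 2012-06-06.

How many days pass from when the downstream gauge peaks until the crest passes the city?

72 days

Causal path: the downstream gauge peaks → the flood warning is issued → the crest passes the city.
Total delay along the path: 3 + 69 = 72 days.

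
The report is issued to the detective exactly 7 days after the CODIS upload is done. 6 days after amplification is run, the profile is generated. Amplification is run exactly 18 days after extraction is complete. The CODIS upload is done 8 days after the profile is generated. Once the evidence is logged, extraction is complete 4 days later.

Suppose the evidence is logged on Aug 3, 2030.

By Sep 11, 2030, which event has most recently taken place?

The evidence is logged: Aug 3, 2030.
Extraction is complete: Aug 3, 2030 + 4 days = Aug 7, 2030.
Amplification is run: Aug 7, 2030 + 18 days = Aug 25, 2030.
The profile is generated: Aug 25, 2030 + 6 days = Aug 31, 2030.
The CODIS upload is done: Aug 31, 2030 + 8 days = Sep 8, 2030.
The report is issued to the detective: Sep 8, 2030 + 7 days = Sep 15, 2030.
Sep 11, 2030 falls between when the CODIS upload is done (Sep 8, 2030) and when the report is issued to the detective (Sep 15, 2030).

The CODIS upload is done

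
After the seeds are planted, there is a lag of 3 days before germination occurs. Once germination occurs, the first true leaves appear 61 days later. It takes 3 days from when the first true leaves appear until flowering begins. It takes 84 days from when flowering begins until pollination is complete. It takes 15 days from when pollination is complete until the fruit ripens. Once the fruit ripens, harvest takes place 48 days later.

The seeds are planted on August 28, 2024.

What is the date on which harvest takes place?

The seeds are planted: Aug 28, 2024.
Germination occurs: Aug 28, 2024 + 3 days = Aug 31, 2024.
The first true leaves appear: Aug 31, 2024 + 61 days = Oct 31, 2024.
Flowering begins: Oct 31, 2024 + 3 days = Nov 3, 2024.
Pollination is complete: Nov 3, 2024 + 84 days = Jan 26, 2025.
The fruit ripens: Jan 26, 2025 + 15 days = Feb 10, 2025.
Harvest takes place: Feb 10, 2025 + 48 days = Mar 30, 2025.

March 30, 2025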